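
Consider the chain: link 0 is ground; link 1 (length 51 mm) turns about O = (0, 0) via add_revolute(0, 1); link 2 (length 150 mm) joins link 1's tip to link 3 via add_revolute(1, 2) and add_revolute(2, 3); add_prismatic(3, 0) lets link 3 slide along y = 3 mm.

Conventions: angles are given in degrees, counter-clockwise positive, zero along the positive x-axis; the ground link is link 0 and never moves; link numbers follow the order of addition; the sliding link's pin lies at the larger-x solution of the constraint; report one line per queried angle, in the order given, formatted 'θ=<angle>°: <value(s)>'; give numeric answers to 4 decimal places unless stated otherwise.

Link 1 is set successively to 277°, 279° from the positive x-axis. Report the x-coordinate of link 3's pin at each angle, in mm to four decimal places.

geometry: r = 51 mm, L = 150 mm, e = 3 mm
θ=277°: crank pin P = (r cos θ, r sin θ) = (6.215337, -50.619854)
θ=277°: h = r sin θ − e = -50.619854 − 3 = -53.619854
θ=277°: x = r cos θ + √(L² − h²) = 6.215337 + 140.088941 = 146.304277
θ=279°: crank pin P = (r cos θ, r sin θ) = (7.978158, -50.372105)
θ=279°: h = r sin θ − e = -50.372105 − 3 = -53.372105
θ=279°: x = r cos θ + √(L² − h²) = 7.978158 + 140.183517 = 148.161674

θ=277°: 146.3043
θ=279°: 148.1617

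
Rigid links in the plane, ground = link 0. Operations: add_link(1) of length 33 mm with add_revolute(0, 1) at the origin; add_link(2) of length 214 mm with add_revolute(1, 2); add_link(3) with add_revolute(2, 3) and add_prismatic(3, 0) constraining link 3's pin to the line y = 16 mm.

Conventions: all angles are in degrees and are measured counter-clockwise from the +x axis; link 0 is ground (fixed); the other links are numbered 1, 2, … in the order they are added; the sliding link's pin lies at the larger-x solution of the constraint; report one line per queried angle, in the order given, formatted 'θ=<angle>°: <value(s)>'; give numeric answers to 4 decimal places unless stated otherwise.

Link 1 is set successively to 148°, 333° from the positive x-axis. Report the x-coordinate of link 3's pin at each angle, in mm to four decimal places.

geometry: r = 33 mm, L = 214 mm, e = 16 mm
θ=148°: crank pin P = (r cos θ, r sin θ) = (-27.985587, 17.487336)
θ=148°: h = r sin θ − e = 17.487336 − 16 = 1.487336
θ=148°: x = r cos θ + √(L² − h²) = -27.985587 + 213.994831 = 186.009244
θ=333°: crank pin P = (r cos θ, r sin θ) = (29.403215, -14.981686)
θ=333°: h = r sin θ − e = -14.981686 − 16 = -30.981686
θ=333°: x = r cos θ + √(L² − h²) = 29.403215 + 211.745449 = 241.148664

θ=148°: 186.0092
θ=333°: 241.1487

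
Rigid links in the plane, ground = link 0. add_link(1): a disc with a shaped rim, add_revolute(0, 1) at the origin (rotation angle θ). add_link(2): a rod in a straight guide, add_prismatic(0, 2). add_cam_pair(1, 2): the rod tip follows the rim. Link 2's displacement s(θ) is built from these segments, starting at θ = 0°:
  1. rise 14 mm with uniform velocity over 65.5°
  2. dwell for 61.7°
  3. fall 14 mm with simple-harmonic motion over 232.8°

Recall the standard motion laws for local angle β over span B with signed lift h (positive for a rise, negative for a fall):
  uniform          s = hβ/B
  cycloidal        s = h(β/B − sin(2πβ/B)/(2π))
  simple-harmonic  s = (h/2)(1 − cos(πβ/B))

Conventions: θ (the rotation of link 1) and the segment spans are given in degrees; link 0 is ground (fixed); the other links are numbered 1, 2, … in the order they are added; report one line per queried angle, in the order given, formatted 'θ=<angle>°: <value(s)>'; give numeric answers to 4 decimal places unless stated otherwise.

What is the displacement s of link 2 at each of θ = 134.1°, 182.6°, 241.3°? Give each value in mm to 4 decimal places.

segment 1 (0° to 65.5°, uniform, h = 14) is passed completely: s = 0.0000 + (14) = 14.0000
segment 2 (65.5° to 127.2°, dwell): s unchanged at 14.0000
θ = 134.1° falls in segment 3 (127.2° to 360°, simple-harmonic, h = -14): β = 134.1 − 127.2 = 6.9°, B = 232.8°; Δs = -14/2·(1 − cos(π·0.0296)) = -0.0303; s = 14.0000 − 0.0303 = 13.9697
θ = 182.6° falls in segment 3 (127.2° to 360°, simple-harmonic, h = -14): β = 182.6 − 127.2 = 55.4°, B = 232.8°; Δs = -14/2·(1 − cos(π·0.2380)) = -1.8668; s = 14.0000 − 1.8668 = 12.1332
θ = 241.3° falls in segment 3 (127.2° to 360°, simple-harmonic, h = -14): β = 241.3 − 127.2 = 114.1°, B = 232.8°; Δs = -14/2·(1 − cos(π·0.4901)) = -6.7828; s = 14.0000 − 6.7828 = 7.2172

θ=134.1°: 13.9697
θ=182.6°: 12.1332
θ=241.3°: 7.2172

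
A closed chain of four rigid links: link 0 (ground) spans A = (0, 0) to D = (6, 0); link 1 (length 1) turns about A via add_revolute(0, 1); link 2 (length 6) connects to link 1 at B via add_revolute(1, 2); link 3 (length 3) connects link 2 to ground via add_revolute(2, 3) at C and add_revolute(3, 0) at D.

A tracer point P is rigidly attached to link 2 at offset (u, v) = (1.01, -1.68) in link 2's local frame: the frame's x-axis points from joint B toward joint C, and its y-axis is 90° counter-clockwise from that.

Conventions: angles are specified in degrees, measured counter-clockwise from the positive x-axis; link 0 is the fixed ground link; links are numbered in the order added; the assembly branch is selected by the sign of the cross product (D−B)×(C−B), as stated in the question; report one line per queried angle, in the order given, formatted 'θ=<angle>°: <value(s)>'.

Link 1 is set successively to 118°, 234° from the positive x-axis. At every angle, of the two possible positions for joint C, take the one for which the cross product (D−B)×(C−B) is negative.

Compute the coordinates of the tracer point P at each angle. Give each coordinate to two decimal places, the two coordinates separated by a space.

A=(0,0), D=(6.00,0)
θ=118°: B = A + 1.00·(cos118°, sin118°) = (-0.4695, 0.8829)
θ=118°: |BD| = 6.5294
θ=118°: circle(B,6.00) ∩ circle(D,3.00): a=5.3323, h=2.7508
θ=118°:   candidates: C₊=(5.1858,2.8874) cross=17.961; C₋=(4.4419,-2.5636) cross=-17.961
θ=118°:   branch - wants cross < 0 → take C=(4.4419,-2.5636) (cross=-17.961)
θ=118°: ex = (C−B)/|BC| = (0.8186,-0.5744); ey = (0.5744,0.8186)
θ=118°: P = B + 1.01·ex + -1.68·ey = (-0.6078,-1.0724)
θ=234°: B = A + 1.00·(cos234°, sin234°) = (-0.5878, -0.8090)
θ=234°: |BD| = 6.6373
θ=234°: circle(B,6.00) ∩ circle(D,3.00): a=5.3526, h=2.7110
θ=234°:   candidates: C₊=(4.3945,2.5342) cross=17.994; C₋=(5.0554,-2.8474) cross=-17.994
θ=234°:   branch - wants cross < 0 → take C=(5.0554,-2.8474) (cross=-17.994)
θ=234°: ex = (C−B)/|BC| = (0.9405,-0.3397); ey = (0.3397,0.9405)
θ=234°: P = B + 1.01·ex + -1.68·ey = (-0.2086,-2.7322)

θ=118°: -0.61 -1.07
θ=234°: -0.21 -2.73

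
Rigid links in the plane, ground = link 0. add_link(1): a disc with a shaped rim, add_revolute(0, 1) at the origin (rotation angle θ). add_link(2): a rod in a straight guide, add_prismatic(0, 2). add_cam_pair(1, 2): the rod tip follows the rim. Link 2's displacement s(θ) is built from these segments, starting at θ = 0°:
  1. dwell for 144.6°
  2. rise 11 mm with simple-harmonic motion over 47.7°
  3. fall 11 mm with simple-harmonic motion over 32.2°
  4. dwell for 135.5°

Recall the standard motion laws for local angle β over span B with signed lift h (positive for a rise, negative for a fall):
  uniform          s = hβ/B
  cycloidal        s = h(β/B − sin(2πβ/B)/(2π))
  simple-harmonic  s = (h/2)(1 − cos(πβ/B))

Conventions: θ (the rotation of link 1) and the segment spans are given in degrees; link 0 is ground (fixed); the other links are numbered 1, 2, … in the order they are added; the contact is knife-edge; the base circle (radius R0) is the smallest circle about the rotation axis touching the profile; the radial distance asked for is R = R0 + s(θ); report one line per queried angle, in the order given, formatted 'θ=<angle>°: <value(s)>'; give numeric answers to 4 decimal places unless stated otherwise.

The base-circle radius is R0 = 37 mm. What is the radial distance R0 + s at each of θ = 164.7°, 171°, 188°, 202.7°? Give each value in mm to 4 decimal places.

segment 1 (0° to 144.6°, dwell): s unchanged at 0.0000
θ = 164.7° falls in segment 2 (144.6° to 192.3°, simple-harmonic, h = 11): β = 164.7 − 144.6 = 20.1°, B = 47.7°; Δs = 11/2·(1 − cos(π·0.4214)) = 4.1554; s = 0.0000 + 4.1554 = 4.1554
θ = 171° falls in segment 2 (144.6° to 192.3°, simple-harmonic, h = 11): β = 171 − 144.6 = 26.4°, B = 47.7°; Δs = 11/2·(1 − cos(π·0.5535)) = 6.4194; s = 0.0000 + 6.4194 = 6.4194
θ = 188° falls in segment 2 (144.6° to 192.3°, simple-harmonic, h = 11): β = 188 − 144.6 = 43.4°, B = 47.7°; Δs = 11/2·(1 − cos(π·0.9099)) = 10.7809; s = 0.0000 + 10.7809 = 10.7809
segment 2 (144.6° to 192.3°, simple-harmonic, h = 11) is passed completely: s = 0.0000 + (11) = 11.0000
θ = 202.7° falls in segment 3 (192.3° to 224.5°, simple-harmonic, h = -11): β = 202.7 − 192.3 = 10.4°, B = 32.2°; Δs = -11/2·(1 − cos(π·0.3230)) = -2.5966; s = 11.0000 − 2.5966 = 8.4034
θ=164.7°: R = R0 + s = 37 + 4.1554 = 41.1554
θ=171°: R = R0 + s = 37 + 6.4194 = 43.4194
θ=188°: R = R0 + s = 37 + 10.7809 = 47.7809
θ=202.7°: R = R0 + s = 37 + 8.4034 = 45.4034

θ=164.7°: 41.1554
θ=171°: 43.4194
θ=188°: 47.7809
θ=202.7°: 45.4034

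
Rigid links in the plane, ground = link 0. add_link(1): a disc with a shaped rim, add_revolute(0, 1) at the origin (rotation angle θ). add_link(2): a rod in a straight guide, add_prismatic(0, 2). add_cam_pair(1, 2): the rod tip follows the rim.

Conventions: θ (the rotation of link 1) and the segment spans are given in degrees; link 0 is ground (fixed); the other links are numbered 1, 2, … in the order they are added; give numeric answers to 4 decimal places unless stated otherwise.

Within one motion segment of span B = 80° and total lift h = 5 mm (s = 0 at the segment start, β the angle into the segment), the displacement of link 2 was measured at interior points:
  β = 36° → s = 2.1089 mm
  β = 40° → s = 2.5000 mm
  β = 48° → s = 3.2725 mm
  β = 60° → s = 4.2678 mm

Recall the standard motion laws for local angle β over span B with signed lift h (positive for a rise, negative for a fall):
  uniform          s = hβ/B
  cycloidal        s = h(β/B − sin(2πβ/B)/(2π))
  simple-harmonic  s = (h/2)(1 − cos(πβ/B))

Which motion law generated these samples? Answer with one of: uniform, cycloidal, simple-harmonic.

candidates at β/B = r: uniform s = h·r (linear in β); cycloidal s = h·(r − sin(2πr)/(2π)); simple-harmonic s = (h/2)(1 − cos(πr))
β=36°: printed 2.1089 | uniform 2.2500, cycloidal 2.0041, simple-harmonic 2.1089
β=40°: printed 2.5000 | uniform 2.5000, cycloidal 2.5000, simple-harmonic 2.5000
β=48°: printed 3.2725 | uniform 3.0000, cycloidal 3.4677, simple-harmonic 3.2725
β=60°: printed 4.2678 | uniform 3.7500, cycloidal 4.5458, simple-harmonic 4.2678
only one law matches every sample → simple-harmonic

simple-harmonic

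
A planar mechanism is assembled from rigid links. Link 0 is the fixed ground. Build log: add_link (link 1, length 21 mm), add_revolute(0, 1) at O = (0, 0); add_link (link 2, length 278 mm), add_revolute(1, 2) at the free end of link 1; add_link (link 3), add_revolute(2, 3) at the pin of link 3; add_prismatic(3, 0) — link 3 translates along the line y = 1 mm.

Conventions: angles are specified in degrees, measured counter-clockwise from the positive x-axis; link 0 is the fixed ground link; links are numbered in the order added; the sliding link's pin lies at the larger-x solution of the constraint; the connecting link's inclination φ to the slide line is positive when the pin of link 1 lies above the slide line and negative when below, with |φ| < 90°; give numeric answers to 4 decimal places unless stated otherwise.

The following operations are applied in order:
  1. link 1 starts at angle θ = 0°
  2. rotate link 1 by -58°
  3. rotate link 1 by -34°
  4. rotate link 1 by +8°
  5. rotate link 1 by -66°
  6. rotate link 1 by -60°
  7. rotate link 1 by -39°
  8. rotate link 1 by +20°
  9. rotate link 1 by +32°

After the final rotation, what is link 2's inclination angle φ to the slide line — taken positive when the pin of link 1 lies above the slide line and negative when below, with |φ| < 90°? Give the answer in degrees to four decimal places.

geometry: r = 21 mm, L = 278 mm, e = 1 mm; θ starts at 0°
rotate link 1 by -58°: θ ← 0° -58° = -58°
rotate link 1 by -34°: θ ← -58° -34° = -92°
rotate link 1 by +8°: θ ← -92° +8° = -84°
rotate link 1 by -66°: θ ← -84° -66° = -150°
rotate link 1 by -60°: θ ← -150° -60° = -210°
rotate link 1 by -39°: θ ← -210° -39° = -249°
rotate link 1 by +20°: θ ← -249° +20° = -229°
rotate link 1 by +32°: θ ← -229° +32° = -197°
h = r sin θ − e = 6.139806 − 1 = 5.139806
sin φ = h / L = 5.139806 / 278 = 0.01848851
φ = arcsin(0.01848851) = 1.059374°

1.0594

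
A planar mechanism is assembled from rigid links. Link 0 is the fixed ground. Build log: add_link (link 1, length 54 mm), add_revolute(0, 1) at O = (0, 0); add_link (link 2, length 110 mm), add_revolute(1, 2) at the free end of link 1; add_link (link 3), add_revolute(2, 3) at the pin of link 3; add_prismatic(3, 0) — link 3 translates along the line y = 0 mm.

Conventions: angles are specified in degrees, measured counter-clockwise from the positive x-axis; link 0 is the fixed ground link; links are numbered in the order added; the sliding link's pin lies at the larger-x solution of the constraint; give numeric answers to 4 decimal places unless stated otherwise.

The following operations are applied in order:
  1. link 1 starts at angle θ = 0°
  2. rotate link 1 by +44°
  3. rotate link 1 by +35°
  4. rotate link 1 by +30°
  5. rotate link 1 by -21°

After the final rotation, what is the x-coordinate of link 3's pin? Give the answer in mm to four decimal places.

geometry: r = 54 mm, L = 110 mm, e = 0 mm; θ starts at 0°
rotate link 1 by +44°: θ ← 0° +44° = 44°
rotate link 1 by +35°: θ ← 44° +35° = 79°
rotate link 1 by +30°: θ ← 79° +30° = 109°
rotate link 1 by -21°: θ ← 109° -21° = 88°
crank pin P = (r cos θ, r sin θ) = (1.884573, 53.967105)
h = r sin θ − e = 53.967105 − 0 = 53.967105
x = r cos θ + √(L² − h²) = 1.884573 + 95.851717 = 97.736290

97.7363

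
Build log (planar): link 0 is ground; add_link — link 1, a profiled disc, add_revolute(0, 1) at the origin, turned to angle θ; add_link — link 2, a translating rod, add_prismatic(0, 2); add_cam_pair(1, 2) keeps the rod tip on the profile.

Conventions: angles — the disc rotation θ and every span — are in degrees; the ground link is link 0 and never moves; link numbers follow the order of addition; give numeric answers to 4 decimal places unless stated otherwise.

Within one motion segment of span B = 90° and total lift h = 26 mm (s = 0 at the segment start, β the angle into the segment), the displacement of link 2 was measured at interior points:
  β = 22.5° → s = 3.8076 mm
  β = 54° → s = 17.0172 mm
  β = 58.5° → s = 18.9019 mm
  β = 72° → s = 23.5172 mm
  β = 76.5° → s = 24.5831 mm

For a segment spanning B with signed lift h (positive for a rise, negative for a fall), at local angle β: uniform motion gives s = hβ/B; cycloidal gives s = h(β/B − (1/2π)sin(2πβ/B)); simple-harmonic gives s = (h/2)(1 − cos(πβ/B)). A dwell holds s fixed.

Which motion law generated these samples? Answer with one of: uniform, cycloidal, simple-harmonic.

candidates at β/B = r: uniform s = h·r (linear in β); cycloidal s = h·(r − sin(2πr)/(2π)); simple-harmonic s = (h/2)(1 − cos(πr))
β=22.5°: printed 3.8076 | uniform 6.5000, cycloidal 2.3620, simple-harmonic 3.8076
β=54°: printed 17.0172 | uniform 15.6000, cycloidal 18.0323, simple-harmonic 17.0172
β=58.5°: printed 18.9019 | uniform 16.9000, cycloidal 20.2477, simple-harmonic 18.9019
β=72°: printed 23.5172 | uniform 20.8000, cycloidal 24.7355, simple-harmonic 23.5172
β=76.5°: printed 24.5831 | uniform 22.1000, cycloidal 25.4477, simple-harmonic 24.5831
only one law matches every sample → simple-harmonic

simple-harmonic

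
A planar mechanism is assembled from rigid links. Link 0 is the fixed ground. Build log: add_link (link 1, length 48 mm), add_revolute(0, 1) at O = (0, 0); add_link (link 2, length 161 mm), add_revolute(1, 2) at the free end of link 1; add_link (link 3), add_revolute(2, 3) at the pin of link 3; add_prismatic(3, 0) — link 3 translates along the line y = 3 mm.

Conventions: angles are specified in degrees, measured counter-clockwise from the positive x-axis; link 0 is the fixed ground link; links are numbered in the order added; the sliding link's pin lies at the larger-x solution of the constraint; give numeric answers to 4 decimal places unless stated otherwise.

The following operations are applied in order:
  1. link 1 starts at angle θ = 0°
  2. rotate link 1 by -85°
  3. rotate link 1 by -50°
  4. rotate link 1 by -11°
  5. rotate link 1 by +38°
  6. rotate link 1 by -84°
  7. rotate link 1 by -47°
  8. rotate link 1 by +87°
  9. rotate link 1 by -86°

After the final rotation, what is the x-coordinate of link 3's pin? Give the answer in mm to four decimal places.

geometry: r = 48 mm, L = 161 mm, e = 3 mm; θ starts at 0°
rotate link 1 by -85°: θ ← 0° -85° = -85°
rotate link 1 by -50°: θ ← -85° -50° = -135°
rotate link 1 by -11°: θ ← -135° -11° = -146°
rotate link 1 by +38°: θ ← -146° +38° = -108°
rotate link 1 by -84°: θ ← -108° -84° = -192°
rotate link 1 by -47°: θ ← -192° -47° = -239°
rotate link 1 by +87°: θ ← -239° +87° = -152°
rotate link 1 by -86°: θ ← -152° -86° = -238°
crank pin P = (r cos θ, r sin θ) = (-25.436125, 40.706309)
h = r sin θ − e = 40.706309 − 3 = 37.706309
x = r cos θ + √(L² − h²) = -25.436125 + 156.522312 = 131.086188

131.0862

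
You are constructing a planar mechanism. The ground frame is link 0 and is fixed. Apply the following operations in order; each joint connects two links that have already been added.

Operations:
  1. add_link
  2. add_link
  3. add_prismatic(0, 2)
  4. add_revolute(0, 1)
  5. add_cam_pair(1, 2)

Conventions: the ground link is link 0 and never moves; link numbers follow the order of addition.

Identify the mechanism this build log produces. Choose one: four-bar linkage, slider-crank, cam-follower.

links: 3 (incl. ground); joints: 1 revolute, 1 prismatic, 1 higher (cam) pair, forming one closed loop
3 links, revolute + prismatic + higher pair in one loop → cam-follower

cam-follower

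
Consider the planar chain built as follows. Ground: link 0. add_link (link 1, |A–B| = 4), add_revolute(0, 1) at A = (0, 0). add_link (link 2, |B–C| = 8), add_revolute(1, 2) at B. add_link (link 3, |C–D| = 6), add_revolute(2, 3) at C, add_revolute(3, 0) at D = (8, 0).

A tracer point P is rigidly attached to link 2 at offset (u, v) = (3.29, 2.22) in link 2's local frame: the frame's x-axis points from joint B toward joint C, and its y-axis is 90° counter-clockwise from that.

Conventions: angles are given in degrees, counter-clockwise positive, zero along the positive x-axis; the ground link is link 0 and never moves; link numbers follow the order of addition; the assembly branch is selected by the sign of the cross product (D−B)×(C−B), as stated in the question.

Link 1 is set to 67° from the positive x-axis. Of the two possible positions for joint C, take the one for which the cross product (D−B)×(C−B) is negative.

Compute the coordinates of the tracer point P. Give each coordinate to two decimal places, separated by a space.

A=(0,0), D=(8.00,0)
B = A + 4.00·(cos67°, sin67°) = (1.5629, 3.6820)
|BD| = 7.4157
circle(B,8.00) ∩ circle(D,6.00): a=5.5957, h=5.7173
  candidates: C₊=(9.2589,5.8664) cross=42.398; C₋=(3.5815,-4.0591) cross=-42.398
  branch - wants cross < 0 → take C=(3.5815,-4.0591) (cross=-42.398)
ex = (C−B)/|BC| = (0.2523,-0.9676); ey = (0.9676,0.2523)
P = B + 3.29·ex + 2.22·ey = (4.5412,1.0586)

4.54 1.06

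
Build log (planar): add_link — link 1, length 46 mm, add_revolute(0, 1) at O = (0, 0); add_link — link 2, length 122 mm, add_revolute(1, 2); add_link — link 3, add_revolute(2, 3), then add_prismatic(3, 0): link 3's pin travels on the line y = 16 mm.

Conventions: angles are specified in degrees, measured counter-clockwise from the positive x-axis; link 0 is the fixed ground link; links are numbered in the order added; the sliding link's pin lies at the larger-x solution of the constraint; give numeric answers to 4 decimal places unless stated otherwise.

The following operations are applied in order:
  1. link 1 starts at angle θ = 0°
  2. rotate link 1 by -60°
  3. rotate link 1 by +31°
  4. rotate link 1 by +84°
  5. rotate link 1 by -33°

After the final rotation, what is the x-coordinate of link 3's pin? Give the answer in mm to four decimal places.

geometry: r = 46 mm, L = 122 mm, e = 16 mm; θ starts at 0°
rotate link 1 by -60°: θ ← 0° -60° = -60°
rotate link 1 by +31°: θ ← -60° +31° = -29°
rotate link 1 by +84°: θ ← -29° +84° = 55°
rotate link 1 by -33°: θ ← 55° -33° = 22°
crank pin P = (r cos θ, r sin θ) = (42.650457, 17.231903)
h = r sin θ − e = 17.231903 − 16 = 1.231903
x = r cos θ + √(L² − h²) = 42.650457 + 121.993780 = 164.644238

164.6442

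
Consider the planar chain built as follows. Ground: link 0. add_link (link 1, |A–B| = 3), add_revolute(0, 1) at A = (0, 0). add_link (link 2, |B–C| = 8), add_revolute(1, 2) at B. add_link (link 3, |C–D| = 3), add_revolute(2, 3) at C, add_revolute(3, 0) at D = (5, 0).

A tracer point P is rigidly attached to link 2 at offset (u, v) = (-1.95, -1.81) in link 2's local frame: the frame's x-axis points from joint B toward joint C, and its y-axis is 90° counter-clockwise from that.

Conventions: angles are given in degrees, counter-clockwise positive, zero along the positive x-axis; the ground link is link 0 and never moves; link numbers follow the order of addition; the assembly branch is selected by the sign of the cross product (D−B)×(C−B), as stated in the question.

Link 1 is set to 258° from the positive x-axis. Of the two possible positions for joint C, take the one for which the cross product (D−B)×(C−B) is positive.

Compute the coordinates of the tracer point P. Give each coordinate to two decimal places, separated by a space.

A=(0,0), D=(5.00,0)
B = A + 3.00·(cos258°, sin258°) = (-0.6237, -2.9344)
|BD| = 6.3433
circle(B,8.00) ∩ circle(D,3.00): a=7.5069, h=2.7651
  candidates: C₊=(4.7525,2.9898) cross=17.540; C₋=(7.3108,-1.9132) cross=-17.540
  branch + wants cross > 0 → take C=(4.7525,2.9898) (cross=17.540)
ex = (C−B)/|BC| = (0.6720,0.7405); ey = (-0.7405,0.6720)
P = B + -1.95·ex + -1.81·ey = (-0.5938,-5.5948)

-0.59 -5.59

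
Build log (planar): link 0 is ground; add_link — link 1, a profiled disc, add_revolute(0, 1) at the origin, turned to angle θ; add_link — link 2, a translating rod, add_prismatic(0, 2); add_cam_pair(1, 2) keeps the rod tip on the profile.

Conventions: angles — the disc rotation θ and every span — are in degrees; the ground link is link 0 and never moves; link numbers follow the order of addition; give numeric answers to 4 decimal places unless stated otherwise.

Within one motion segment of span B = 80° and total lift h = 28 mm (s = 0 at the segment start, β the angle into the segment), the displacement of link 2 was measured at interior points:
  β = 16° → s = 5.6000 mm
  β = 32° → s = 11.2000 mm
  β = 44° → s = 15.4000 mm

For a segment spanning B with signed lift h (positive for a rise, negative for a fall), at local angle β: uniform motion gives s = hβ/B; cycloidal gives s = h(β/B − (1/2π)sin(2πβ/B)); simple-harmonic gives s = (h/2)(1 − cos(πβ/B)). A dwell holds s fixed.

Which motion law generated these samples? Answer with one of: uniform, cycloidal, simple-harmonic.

candidates at β/B = r: uniform s = h·r (linear in β); cycloidal s = h·(r − sin(2πr)/(2π)); simple-harmonic s = (h/2)(1 − cos(πr))
β=16°: printed 5.6000 | uniform 5.6000, cycloidal 1.3618, simple-harmonic 2.6738
β=32°: printed 11.2000 | uniform 11.2000, cycloidal 8.5806, simple-harmonic 9.6738
β=44°: printed 15.4000 | uniform 15.4000, cycloidal 16.7771, simple-harmonic 16.1901
only one law matches every sample → uniform

uniform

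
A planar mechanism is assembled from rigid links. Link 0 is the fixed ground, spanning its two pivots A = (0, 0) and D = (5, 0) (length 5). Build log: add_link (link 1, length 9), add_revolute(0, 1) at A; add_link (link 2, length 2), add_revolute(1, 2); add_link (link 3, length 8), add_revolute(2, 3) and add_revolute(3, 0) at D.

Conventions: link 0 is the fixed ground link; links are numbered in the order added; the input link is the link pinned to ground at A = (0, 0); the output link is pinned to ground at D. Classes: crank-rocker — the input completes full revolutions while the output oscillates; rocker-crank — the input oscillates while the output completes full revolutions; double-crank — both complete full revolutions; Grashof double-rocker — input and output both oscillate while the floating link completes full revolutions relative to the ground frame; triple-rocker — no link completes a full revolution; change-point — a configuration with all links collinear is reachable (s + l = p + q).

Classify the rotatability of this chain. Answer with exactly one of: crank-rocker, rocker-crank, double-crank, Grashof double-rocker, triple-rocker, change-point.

lengths: ground=5, input=9, coupler=2, output=8
sorted: s=2 (shortest), l=9 (longest), p+q=13
s + l = 11 vs p + q = 13
s + l < p + q (Grashof) with shortest = coupler link → Grashof double-rocker

Grashof double-rocker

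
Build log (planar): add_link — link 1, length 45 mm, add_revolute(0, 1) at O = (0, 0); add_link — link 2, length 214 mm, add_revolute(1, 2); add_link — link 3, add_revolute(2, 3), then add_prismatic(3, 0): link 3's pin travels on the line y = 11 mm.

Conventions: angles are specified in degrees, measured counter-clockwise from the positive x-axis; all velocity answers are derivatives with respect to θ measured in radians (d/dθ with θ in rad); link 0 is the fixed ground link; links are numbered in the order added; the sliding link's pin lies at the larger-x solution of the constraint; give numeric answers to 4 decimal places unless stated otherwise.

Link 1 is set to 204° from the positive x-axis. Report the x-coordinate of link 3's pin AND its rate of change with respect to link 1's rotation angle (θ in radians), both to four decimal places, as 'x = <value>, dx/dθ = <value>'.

geometry: r = 45 mm, L = 214 mm, e = 11 mm
crank pin P = (r cos θ, r sin θ) = (-41.109546, -18.303149)
h = r sin θ − e = -18.303149 − 11 = -29.303149
x = r cos θ + √(L² − h²) = -41.109546 + 211.984258 = 170.874712
dx/dθ = −r sin θ − h·r cos θ/√(L² − h²) (θ in radians; h = -29.303149) = 12.620467

x = 170.8747, dx/dθ = 12.6205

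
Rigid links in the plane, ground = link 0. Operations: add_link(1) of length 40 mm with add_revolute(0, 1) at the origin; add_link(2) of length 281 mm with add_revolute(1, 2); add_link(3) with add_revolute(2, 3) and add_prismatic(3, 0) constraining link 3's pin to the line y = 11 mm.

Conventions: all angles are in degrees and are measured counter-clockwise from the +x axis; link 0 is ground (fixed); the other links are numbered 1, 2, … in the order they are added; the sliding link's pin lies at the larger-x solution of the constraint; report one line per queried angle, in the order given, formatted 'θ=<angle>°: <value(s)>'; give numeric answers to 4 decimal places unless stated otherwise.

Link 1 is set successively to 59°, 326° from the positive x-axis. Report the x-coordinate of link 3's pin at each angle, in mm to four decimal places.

geometry: r = 40 mm, L = 281 mm, e = 11 mm
θ=59°: crank pin P = (r cos θ, r sin θ) = (20.601523, 34.286692)
θ=59°: h = r sin θ − e = 34.286692 − 11 = 23.286692
θ=59°: x = r cos θ + √(L² − h²) = 20.601523 + 280.033444 = 300.634967
θ=326°: crank pin P = (r cos θ, r sin θ) = (33.161503, -22.367716)
θ=326°: h = r sin θ − e = -22.367716 − 11 = -33.367716
θ=326°: x = r cos θ + √(L² − h²) = 33.161503 + 279.011820 = 312.173323

θ=59°: 300.6350
θ=326°: 312.1733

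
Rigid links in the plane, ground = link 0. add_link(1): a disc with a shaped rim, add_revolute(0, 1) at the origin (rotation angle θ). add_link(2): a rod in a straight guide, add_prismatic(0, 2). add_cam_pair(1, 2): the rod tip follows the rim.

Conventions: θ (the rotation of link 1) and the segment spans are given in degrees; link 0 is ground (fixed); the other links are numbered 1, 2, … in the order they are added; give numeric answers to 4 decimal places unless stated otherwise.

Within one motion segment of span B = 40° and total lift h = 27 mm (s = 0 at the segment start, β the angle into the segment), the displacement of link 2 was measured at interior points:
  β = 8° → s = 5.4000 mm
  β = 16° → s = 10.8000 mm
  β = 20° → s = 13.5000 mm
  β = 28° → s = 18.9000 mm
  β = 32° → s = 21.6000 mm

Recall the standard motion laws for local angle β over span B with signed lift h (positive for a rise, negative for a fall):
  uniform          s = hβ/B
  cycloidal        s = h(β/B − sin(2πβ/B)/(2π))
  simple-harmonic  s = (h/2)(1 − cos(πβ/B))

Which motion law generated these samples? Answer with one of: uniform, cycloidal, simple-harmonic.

candidates at β/B = r: uniform s = h·r (linear in β); cycloidal s = h·(r − sin(2πr)/(2π)); simple-harmonic s = (h/2)(1 − cos(πr))
β=8°: printed 5.4000 | uniform 5.4000, cycloidal 1.3131, simple-harmonic 2.5783
β=16°: printed 10.8000 | uniform 10.8000, cycloidal 8.2742, simple-harmonic 9.3283
β=20°: printed 13.5000 | uniform 13.5000, cycloidal 13.5000, simple-harmonic 13.5000
β=28°: printed 18.9000 | uniform 18.9000, cycloidal 22.9869, simple-harmonic 21.4351
β=32°: printed 21.6000 | uniform 21.6000, cycloidal 25.6869, simple-harmonic 24.4217
only one law matches every sample → uniform

uniform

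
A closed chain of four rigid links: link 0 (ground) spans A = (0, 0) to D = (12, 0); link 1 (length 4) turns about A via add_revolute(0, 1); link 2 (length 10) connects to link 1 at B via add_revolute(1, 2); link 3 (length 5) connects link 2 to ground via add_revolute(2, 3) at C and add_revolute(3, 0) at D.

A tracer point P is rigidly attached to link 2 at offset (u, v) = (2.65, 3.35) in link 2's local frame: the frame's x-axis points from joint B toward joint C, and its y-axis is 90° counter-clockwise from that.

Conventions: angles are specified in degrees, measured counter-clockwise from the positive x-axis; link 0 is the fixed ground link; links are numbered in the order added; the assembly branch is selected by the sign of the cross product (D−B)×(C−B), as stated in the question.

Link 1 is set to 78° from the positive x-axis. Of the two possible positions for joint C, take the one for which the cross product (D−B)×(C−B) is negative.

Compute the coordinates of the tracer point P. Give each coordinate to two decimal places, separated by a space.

A=(0,0), D=(12.00,0)
B = A + 4.00·(cos78°, sin78°) = (0.8316, 3.9126)
|BD| = 11.8339
circle(B,10.00) ∩ circle(D,5.00): a=9.0858, h=4.1771
  candidates: C₊=(10.7875,4.8508) cross=49.431; C₋=(8.0254,-3.0336) cross=-49.431
  branch - wants cross < 0 → take C=(8.0254,-3.0336) (cross=-49.431)
ex = (C−B)/|BC| = (0.7194,-0.6946); ey = (0.6946,0.7194)
P = B + 2.65·ex + 3.35·ey = (5.0650,4.4818)

5.06 4.48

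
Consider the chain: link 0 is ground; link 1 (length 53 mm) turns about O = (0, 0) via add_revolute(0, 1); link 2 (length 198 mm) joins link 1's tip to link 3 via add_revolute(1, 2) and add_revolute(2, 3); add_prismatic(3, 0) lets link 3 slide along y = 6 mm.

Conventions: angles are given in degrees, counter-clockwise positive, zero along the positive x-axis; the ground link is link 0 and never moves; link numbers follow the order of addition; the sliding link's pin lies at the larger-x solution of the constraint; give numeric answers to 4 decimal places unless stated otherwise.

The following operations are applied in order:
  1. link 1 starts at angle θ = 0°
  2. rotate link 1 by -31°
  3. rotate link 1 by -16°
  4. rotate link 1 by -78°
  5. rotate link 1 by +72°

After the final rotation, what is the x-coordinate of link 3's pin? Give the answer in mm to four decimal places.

geometry: r = 53 mm, L = 198 mm, e = 6 mm; θ starts at 0°
rotate link 1 by -31°: θ ← 0° -31° = -31°
rotate link 1 by -16°: θ ← -31° -16° = -47°
rotate link 1 by -78°: θ ← -47° -78° = -125°
rotate link 1 by +72°: θ ← -125° +72° = -53°
crank pin P = (r cos θ, r sin θ) = (31.896196, -42.327682)
h = r sin θ − e = -42.327682 − 6 = -48.327682
x = r cos θ + √(L² − h²) = 31.896196 + 192.011550 = 223.907746

223.9077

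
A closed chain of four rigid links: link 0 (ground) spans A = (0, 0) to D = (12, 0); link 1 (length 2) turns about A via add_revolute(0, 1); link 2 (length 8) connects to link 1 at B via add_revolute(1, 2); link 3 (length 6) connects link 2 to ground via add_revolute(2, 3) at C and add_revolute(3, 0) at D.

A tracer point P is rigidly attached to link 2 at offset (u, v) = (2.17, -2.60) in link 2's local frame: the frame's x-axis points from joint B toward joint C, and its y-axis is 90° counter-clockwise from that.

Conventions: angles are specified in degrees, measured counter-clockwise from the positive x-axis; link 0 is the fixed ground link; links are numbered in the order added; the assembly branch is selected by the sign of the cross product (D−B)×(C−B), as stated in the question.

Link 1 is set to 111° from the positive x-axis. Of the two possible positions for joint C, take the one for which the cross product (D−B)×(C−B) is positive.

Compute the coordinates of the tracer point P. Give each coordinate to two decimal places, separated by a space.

A=(0,0), D=(12.00,0)
B = A + 2.00·(cos111°, sin111°) = (-0.7167, 1.8672)
|BD| = 12.8531
circle(B,8.00) ∩ circle(D,6.00): a=7.5158, h=2.7410
  candidates: C₊=(7.1175,3.4873) cross=35.230; C₋=(6.3211,-1.9366) cross=-35.230
  branch + wants cross > 0 → take C=(7.1175,3.4873) (cross=35.230)
ex = (C−B)/|BC| = (0.9793,0.2025); ey = (-0.2025,0.9793)
P = B + 2.17·ex + -2.60·ey = (1.9348,-0.2395)

1.93 -0.24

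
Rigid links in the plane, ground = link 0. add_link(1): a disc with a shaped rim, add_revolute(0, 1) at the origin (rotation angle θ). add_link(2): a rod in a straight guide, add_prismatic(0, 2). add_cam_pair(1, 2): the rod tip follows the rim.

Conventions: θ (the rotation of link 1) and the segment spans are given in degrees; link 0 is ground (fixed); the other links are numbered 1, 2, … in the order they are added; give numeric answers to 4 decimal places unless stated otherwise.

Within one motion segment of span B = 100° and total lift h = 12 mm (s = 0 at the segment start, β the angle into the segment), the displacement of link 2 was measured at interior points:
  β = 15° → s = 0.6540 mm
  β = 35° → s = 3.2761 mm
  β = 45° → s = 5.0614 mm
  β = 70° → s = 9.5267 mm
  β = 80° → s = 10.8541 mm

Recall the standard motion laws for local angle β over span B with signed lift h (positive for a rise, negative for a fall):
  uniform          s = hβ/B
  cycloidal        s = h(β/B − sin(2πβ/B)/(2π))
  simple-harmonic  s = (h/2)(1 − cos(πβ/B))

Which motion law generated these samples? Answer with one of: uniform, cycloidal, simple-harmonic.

candidates at β/B = r: uniform s = h·r (linear in β); cycloidal s = h·(r − sin(2πr)/(2π)); simple-harmonic s = (h/2)(1 − cos(πr))
β=15°: printed 0.6540 | uniform 1.8000, cycloidal 0.2549, simple-harmonic 0.6540
β=35°: printed 3.2761 | uniform 4.2000, cycloidal 2.6549, simple-harmonic 3.2761
β=45°: printed 5.0614 | uniform 5.4000, cycloidal 4.8098, simple-harmonic 5.0614
β=70°: printed 9.5267 | uniform 8.4000, cycloidal 10.2164, simple-harmonic 9.5267
β=80°: printed 10.8541 | uniform 9.6000, cycloidal 11.4164, simple-harmonic 10.8541
only one law matches every sample → simple-harmonic

simple-harmonic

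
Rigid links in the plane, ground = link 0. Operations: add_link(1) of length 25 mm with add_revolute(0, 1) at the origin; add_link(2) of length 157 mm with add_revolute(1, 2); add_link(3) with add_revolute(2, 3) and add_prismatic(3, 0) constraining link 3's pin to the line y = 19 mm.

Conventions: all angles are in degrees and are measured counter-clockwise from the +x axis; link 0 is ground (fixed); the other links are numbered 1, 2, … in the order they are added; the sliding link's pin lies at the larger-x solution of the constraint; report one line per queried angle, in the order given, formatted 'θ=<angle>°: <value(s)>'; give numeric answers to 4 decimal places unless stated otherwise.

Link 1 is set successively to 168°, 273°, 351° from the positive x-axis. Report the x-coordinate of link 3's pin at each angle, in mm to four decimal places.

geometry: r = 25 mm, L = 157 mm, e = 19 mm
θ=168°: crank pin P = (r cos θ, r sin θ) = (-24.453690, 5.197792)
θ=168°: h = r sin θ − e = 5.197792 − 19 = -13.802208
θ=168°: x = r cos θ + √(L² − h²) = -24.453690 + 156.392132 = 131.938442
θ=273°: crank pin P = (r cos θ, r sin θ) = (1.308399, -24.965738)
θ=273°: h = r sin θ − e = -24.965738 − 19 = -43.965738
θ=273°: x = r cos θ + √(L² − h²) = 1.308399 + 150.718326 = 152.026725
θ=351°: crank pin P = (r cos θ, r sin θ) = (24.692209, -3.910862)
θ=351°: h = r sin θ − e = -3.910862 − 19 = -22.910862
θ=351°: x = r cos θ + √(L² − h²) = 24.692209 + 155.319324 = 180.011533

θ=168°: 131.9384
θ=273°: 152.0267
θ=351°: 180.0115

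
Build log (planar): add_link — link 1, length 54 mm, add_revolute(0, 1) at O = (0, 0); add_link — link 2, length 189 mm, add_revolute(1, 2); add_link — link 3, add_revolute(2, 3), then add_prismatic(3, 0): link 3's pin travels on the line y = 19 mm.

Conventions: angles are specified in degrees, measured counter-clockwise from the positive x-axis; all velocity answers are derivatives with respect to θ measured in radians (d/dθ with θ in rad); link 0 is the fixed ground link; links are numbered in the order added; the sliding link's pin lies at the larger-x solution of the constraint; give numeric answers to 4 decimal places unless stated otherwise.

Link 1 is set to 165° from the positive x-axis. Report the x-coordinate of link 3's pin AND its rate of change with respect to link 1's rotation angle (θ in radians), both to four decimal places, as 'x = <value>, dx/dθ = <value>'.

geometry: r = 54 mm, L = 189 mm, e = 19 mm
crank pin P = (r cos θ, r sin θ) = (-52.159995, 13.976228)
h = r sin θ − e = 13.976228 − 19 = -5.023772
x = r cos θ + √(L² − h²) = -52.159995 + 188.933220 = 136.773226
dx/dθ = −r sin θ − h·r cos θ/√(L² − h²) (θ in radians; h = -5.023772) = -15.363173

x = 136.7732, dx/dθ = -15.3632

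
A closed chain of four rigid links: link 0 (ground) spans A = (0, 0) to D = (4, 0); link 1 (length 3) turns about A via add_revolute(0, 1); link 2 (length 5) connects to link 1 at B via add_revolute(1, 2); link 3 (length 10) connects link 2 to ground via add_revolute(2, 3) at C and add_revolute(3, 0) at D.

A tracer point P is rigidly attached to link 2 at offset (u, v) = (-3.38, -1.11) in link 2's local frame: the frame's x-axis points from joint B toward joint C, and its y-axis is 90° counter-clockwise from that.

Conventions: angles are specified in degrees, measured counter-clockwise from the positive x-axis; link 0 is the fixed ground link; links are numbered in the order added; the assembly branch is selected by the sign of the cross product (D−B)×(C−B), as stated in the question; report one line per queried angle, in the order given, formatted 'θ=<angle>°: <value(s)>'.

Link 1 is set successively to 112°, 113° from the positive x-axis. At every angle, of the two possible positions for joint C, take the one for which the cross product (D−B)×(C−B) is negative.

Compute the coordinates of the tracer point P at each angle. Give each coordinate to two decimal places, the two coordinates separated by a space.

A=(0,0), D=(4.00,0)
θ=112°: B = A + 3.00·(cos112°, sin112°) = (-1.1238, 2.7816)
θ=112°: |BD| = 5.8301
θ=112°: circle(B,5.00) ∩ circle(D,10.00): a=-3.5170, h=3.5540
θ=112°:   candidates: C₊=(-2.5192,7.5829) cross=20.720; C₋=(-5.9103,1.3361) cross=-20.720
θ=112°:   branch - wants cross < 0 → take C=(-5.9103,1.3361) (cross=-20.720)
θ=112°: ex = (C−B)/|BC| = (-0.9573,-0.2891); ey = (0.2891,-0.9573)
θ=112°: P = B + -3.38·ex + -1.11·ey = (1.7910,4.8213)
θ=113°: B = A + 3.00·(cos113°, sin113°) = (-1.1722, 2.7615)
θ=113°: |BD| = 5.8632
θ=113°: circle(B,5.00) ∩ circle(D,10.00): a=-3.4642, h=3.6055
θ=113°:   candidates: C₊=(-2.5299,7.5736) cross=21.140; C₋=(-5.9262,1.2126) cross=-21.140
θ=113°:   branch - wants cross < 0 → take C=(-5.9262,1.2126) (cross=-21.140)
θ=113°: ex = (C−B)/|BC| = (-0.9508,-0.3098); ey = (0.3098,-0.9508)
θ=113°: P = B + -3.38·ex + -1.11·ey = (1.6977,4.8640)

θ=112°: 1.79 4.82
θ=113°: 1.70 4.86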